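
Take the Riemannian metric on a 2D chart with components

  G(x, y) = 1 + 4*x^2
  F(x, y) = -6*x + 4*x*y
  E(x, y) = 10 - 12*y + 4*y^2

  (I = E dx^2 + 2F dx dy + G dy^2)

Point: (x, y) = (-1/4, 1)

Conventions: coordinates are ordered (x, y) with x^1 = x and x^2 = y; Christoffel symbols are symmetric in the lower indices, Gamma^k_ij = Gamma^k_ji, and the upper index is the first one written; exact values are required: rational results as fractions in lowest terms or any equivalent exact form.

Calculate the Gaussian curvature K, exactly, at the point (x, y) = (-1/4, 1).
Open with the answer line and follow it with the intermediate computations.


Answer: K = -64/81

E = 2, F = 1/2, G = 5/4, EG - F^2 = 9/4 at the point
E_x = 0, E_y = -4, F_x = -2, F_y = -1, G_x = -2, G_y = 0
E_yy = 8, F_xy = 4, G_xx = 8
K follows from Brioschi's formula, (det M1 - det M2)/(EG - F^2)^2.
M1 = [[-E_yy/2 + F_xy - G_xx/2, E_x/2, F_x - E_y/2], [F_y - G_x/2, E, F], [G_y/2, F, G]] = [[-4, 0, 0], [0, 2, 1/2], [0, 1/2, 5/4]]; det M1 = -9
M2 = [[0, E_y/2, G_x/2], [E_y/2, E, F], [G_x/2, F, G]] = [[0, -2, -1], [-2, 2, 1/2], [-1, 1/2, 5/4]]; det M2 = -5
det M1 - det M2 = -4; K = -4 / (9/4)^2 = -64/81


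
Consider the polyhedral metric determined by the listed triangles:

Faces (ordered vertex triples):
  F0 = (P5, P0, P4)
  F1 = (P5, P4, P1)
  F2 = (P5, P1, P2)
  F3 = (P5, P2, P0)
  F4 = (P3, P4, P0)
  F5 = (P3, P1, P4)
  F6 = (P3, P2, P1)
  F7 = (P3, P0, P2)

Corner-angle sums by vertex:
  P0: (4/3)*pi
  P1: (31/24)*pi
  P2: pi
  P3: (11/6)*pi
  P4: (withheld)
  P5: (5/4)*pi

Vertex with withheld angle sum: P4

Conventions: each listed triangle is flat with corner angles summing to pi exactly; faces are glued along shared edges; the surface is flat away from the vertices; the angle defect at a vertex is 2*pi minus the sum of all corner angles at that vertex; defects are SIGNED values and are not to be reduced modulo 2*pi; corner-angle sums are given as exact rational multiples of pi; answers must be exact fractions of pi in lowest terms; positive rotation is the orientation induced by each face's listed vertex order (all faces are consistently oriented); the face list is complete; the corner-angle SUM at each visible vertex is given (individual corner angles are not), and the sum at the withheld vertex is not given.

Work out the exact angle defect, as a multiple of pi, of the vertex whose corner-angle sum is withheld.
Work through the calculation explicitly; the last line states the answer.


V = 6, E = 12, F = 8; chi = V - E + F = 2
Gauss-Bonnet: total defect = 2*pi*chi = 4*pi; visible defects sum to (79/24)*pi

Answer: defect(P4) = (17/24)*pi


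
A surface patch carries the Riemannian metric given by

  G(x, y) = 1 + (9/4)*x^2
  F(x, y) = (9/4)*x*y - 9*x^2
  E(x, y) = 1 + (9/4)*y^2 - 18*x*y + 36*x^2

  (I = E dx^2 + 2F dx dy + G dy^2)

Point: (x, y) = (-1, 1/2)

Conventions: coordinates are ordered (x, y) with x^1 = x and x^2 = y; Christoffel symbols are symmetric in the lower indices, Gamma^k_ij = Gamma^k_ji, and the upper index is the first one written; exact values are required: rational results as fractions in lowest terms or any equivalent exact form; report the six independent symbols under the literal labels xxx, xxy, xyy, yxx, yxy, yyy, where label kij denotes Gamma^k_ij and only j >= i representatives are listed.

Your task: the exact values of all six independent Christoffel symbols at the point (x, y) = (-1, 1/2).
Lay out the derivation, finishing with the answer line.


E = 745/16, F = -81/8, G = 13/4 at the point
E_x = -81, E_y = 81/4, F_x = 153/8, F_y = -9/4, G_x = -9/2, G_y = 0
EG - F^2 = 781/16;  g^inv = (16/781) * [[13/4, 81/8], [81/8, 745/16]]
first-kind symbols [ij,l] = (1/2)(d_i g_jl + d_j g_il - d_l g_ij): [xx,x] = E_x/2 = -81/2, [xx,y] = F_x - E_y/2 = 9, [xy,x] = E_y/2 = 81/8, [xy,y] = G_x/2 = -9/4, [yy,x] = F_y - G_x/2 = 0, [yy,y] = G_y/2 = 0
Gamma^x_ij = (G*[ij,x] - F*[ij,y])/(EG - F^2), Gamma^y_ij = (E*[ij,y] - F*[ij,x])/(EG - F^2)

Answer: Gamma_xxx = -648/781, Gamma_xxy = 162/781, Gamma_xyy = 0, Gamma_yxx = 144/781, Gamma_yxy = -36/781, Gamma_yyy = 0


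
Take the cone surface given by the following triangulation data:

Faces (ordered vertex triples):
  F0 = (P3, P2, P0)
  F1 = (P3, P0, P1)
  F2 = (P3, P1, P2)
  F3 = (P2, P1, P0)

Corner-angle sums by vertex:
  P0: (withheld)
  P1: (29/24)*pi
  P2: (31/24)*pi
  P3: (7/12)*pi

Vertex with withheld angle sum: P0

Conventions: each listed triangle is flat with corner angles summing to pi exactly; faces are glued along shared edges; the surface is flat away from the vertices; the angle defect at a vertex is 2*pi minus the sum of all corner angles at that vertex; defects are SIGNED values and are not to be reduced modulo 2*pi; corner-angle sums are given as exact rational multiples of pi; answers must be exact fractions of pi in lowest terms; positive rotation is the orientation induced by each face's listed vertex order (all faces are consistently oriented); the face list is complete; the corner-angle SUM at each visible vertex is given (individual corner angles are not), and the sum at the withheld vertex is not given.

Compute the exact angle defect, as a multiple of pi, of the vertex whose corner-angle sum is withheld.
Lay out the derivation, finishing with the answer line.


V = 4, E = 6, F = 4; chi = V - E + F = 2
Gauss-Bonnet: total defect = 2*pi*chi = 4*pi; visible defects sum to (35/12)*pi

Answer: defect(P0) = (13/12)*pi


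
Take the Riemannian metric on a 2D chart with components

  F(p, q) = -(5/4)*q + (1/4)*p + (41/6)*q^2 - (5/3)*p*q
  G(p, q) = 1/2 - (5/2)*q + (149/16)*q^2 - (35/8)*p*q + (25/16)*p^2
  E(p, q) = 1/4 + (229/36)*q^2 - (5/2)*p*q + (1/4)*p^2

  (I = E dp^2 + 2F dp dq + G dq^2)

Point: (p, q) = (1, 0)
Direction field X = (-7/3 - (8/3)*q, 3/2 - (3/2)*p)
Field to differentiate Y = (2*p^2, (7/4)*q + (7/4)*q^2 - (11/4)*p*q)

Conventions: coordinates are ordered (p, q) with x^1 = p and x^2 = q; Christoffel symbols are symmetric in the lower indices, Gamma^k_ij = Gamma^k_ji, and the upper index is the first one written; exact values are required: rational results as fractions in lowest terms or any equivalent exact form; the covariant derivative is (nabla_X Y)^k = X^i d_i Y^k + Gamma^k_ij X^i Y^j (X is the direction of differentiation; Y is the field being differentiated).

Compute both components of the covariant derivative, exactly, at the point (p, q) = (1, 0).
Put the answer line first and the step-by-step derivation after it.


Answer: (nabla_X Y)^p = -931/93, (nabla_X Y)^q = -308/93

E = 1/2, F = 1/4, G = 33/16 at the point
E_p = 1/2, E_q = -5/2, F_p = 1/4, F_q = -35/12, G_p = 25/8, G_q = -55/8
EG - F^2 = 31/32;  g^inv = (32/31) * [[33/16, -1/4], [-1/4, 1/2]]
first-kind symbols [ij,l] = (1/2)(d_i g_jl + d_j g_il - d_l g_ij): [pp,p] = E_p/2 = 1/4, [pp,q] = F_p - E_q/2 = 3/2, [pq,p] = E_q/2 = -5/4, [pq,q] = G_p/2 = 25/16, [qq,p] = F_q - G_p/2 = -215/48, [qq,q] = G_q/2 = -55/16
Gamma^p_ij = (G*[ij,p] - F*[ij,q])/(EG - F^2), Gamma^q_ij = (E*[ij,q] - F*[ij,p])/(EG - F^2)
Gamma_ppp = 9/62, Gamma_ppq = -95/31, Gamma_pqq = -2145/248, Gamma_qpp = 22/31, Gamma_qpq = 35/31, Gamma_qqq = -115/186
X = (-7/3, 0), Y = (2, 0) at the point


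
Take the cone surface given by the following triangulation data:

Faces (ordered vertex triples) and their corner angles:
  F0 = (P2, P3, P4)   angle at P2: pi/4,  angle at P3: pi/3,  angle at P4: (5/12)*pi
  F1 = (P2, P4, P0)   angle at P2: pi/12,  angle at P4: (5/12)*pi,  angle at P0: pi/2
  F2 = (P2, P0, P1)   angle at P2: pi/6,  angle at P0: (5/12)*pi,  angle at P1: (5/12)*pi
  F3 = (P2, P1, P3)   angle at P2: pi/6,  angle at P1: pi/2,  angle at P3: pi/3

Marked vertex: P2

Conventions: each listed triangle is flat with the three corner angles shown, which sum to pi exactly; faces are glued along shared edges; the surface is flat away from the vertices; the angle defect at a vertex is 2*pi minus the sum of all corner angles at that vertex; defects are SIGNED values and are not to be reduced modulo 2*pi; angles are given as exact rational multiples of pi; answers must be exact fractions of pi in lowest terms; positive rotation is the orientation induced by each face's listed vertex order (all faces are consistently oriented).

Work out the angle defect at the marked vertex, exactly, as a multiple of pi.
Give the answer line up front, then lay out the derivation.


Answer: defect(P2) = (4/3)*pi

Sum of corner angles at P2: (2/3)*pi
defect = 2*pi - (2/3)*pi


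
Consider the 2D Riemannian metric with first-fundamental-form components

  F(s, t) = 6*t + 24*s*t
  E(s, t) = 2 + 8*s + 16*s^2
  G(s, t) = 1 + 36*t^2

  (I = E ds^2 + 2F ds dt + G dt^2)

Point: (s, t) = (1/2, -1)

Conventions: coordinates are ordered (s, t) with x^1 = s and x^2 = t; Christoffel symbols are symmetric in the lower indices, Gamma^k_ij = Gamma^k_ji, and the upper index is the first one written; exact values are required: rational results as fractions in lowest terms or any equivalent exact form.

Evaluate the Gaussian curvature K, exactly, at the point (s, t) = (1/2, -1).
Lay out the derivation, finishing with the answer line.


E = 10, F = -18, G = 37, EG - F^2 = 46 at the point
E_s = 24, E_t = 0, F_s = -24, F_t = 18, G_s = 0, G_t = -72
E_tt = 0, F_st = 24, G_ss = 0
Brioschi: K = (det M1 - det M2) / (EG - F^2)^2 with the standard first/second-derivative matrices M1, M2.
M1 = [[-E_tt/2 + F_st - G_ss/2, E_s/2, F_s - E_t/2], [F_t - G_s/2, E, F], [G_t/2, F, G]] = [[24, 12, -24], [18, 10, -18], [-36, -18, 37]]; det M1 = 24
M2 = [[0, E_t/2, G_s/2], [E_t/2, E, F], [G_s/2, F, G]] = [[0, 0, 0], [0, 10, -18], [0, -18, 37]]; det M2 = 0
det M1 - det M2 = 24; K = 24 / (46)^2 = 6/529

Answer: K = 6/529


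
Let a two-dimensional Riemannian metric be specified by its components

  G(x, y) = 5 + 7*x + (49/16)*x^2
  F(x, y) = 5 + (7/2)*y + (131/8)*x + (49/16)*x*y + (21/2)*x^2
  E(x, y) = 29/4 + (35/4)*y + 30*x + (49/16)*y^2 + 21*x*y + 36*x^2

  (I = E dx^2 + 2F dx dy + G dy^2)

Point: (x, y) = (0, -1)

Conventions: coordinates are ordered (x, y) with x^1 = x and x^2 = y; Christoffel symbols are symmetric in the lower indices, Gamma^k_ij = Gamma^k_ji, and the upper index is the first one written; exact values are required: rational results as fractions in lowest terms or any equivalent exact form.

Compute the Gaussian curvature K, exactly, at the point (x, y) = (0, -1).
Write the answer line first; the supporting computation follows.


Answer: K = -784/7921

E = 25/16, F = 3/2, G = 5, EG - F^2 = 89/16 at the point
E_x = 9, E_y = 21/8, F_x = 213/16, F_y = 7/2, G_x = 7, G_y = 0
E_yy = 49/8, F_xy = 49/16, G_xx = 49/8
Using the Brioschi determinant formula for K from the metric derivatives:
M1 = [[-E_yy/2 + F_xy - G_xx/2, E_x/2, F_x - E_y/2], [F_y - G_x/2, E, F], [G_y/2, F, G]] = [[-49/16, 9/2, 12], [0, 25/16, 3/2], [0, 3/2, 5]]; det M1 = -4361/256
M2 = [[0, E_y/2, G_x/2], [E_y/2, E, F], [G_x/2, F, G]] = [[0, 21/16, 7/2], [21/16, 25/16, 3/2], [7/2, 3/2, 5]]; det M2 = -3577/256
det M1 - det M2 = -49/16; K = -49/16 / (89/16)^2 = -784/7921


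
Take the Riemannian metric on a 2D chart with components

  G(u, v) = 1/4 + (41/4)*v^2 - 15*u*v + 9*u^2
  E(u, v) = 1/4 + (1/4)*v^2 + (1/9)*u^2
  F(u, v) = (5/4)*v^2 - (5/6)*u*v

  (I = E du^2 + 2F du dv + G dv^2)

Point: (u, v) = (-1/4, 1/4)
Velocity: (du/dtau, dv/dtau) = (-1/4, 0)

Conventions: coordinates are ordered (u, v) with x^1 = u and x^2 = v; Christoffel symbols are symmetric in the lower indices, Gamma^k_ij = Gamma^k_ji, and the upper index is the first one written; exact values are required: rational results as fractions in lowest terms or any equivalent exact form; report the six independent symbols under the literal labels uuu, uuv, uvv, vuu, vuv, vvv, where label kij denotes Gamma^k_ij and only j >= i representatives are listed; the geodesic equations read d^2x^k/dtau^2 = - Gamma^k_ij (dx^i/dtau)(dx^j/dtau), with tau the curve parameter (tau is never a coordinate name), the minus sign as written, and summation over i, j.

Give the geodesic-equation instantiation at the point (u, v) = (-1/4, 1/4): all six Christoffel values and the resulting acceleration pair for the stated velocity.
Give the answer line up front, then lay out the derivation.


Answer: Gamma_uuu = -287/5849, Gamma_uuv = 6327/5849, Gamma_uvv = 103917/5849, Gamma_vuu = -647/5849, Gamma_vuv = -10437/5849, Gamma_vvv = 5197/5849; accelerations (d^2u/dtau^2, d^2v/dtau^2) = (287/93584, 647/93584)

E = 157/576, F = 25/192, G = 153/64 at the point
E_u = -1/18, E_v = 1/8, F_u = -5/24, F_v = 5/6, G_u = -33/4, G_v = 71/8
EG - F^2 = 5849/9216;  g^inv = (9216/5849) * [[153/64, -25/192], [-25/192, 157/576]]
first-kind symbols [ij,l] = (1/2)(d_i g_jl + d_j g_il - d_l g_ij): [uu,u] = E_u/2 = -1/36, [uu,v] = F_u - E_v/2 = -13/48, [uv,u] = E_v/2 = 1/16, [uv,v] = G_u/2 = -33/8, [vv,u] = F_v - G_u/2 = 119/24, [vv,v] = G_v/2 = 71/16
Gamma^u_ij = (G*[ij,u] - F*[ij,v])/(EG - F^2), Gamma^v_ij = (E*[ij,v] - F*[ij,u])/(EG - F^2)
Gamma_uuu = -287/5849, Gamma_uuv = 6327/5849, Gamma_uvv = 103917/5849, Gamma_vuu = -647/5849, Gamma_vuv = -10437/5849, Gamma_vvv = 5197/5849
d^2u/dtau^2 = -(Gamma_uuu*(-1/4)^2 + 2*Gamma_uuv*(-1/4)*(0) + Gamma_uvv*(0)^2) = 287/93584
d^2v/dtau^2 = -(Gamma_vuu*(-1/4)^2 + 2*Gamma_vuv*(-1/4)*(0) + Gamma_vvv*(0)^2) = 647/93584


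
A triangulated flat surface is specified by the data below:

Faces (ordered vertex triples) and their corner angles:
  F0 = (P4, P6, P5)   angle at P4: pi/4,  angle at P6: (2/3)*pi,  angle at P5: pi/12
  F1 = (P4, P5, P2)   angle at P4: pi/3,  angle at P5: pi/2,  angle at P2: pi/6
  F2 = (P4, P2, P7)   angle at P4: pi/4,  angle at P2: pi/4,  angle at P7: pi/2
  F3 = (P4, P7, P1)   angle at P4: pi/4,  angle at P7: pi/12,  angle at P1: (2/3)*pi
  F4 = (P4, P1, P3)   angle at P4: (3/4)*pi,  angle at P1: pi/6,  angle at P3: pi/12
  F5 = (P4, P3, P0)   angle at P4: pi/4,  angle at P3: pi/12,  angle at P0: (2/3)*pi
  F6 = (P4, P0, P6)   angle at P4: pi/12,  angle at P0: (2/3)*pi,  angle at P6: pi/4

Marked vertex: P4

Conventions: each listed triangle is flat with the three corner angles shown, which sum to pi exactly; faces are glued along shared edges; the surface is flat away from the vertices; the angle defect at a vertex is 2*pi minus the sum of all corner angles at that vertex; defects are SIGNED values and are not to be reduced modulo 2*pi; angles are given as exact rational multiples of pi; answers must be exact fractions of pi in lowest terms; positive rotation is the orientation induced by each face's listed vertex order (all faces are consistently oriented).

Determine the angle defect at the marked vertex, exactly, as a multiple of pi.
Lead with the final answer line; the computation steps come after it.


Answer: defect(P4) = -pi/6

Sum of corner angles at P4: (13/6)*pi
defect = 2*pi - (13/6)*pi


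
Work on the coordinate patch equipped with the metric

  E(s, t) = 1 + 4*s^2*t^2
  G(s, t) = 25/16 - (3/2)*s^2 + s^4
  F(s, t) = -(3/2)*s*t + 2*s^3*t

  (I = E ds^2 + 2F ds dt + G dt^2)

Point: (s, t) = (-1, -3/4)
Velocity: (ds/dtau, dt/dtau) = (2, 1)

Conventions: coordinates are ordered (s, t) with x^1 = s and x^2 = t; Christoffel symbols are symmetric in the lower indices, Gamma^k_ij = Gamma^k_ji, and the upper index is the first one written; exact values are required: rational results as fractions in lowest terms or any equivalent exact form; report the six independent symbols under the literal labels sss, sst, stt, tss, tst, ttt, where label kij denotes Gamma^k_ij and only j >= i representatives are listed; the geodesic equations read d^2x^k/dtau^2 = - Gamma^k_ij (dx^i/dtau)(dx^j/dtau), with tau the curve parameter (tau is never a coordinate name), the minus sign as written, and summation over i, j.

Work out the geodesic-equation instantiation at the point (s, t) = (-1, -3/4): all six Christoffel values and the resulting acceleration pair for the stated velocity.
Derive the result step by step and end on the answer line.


E = 13/4, F = 3/8, G = 17/16 at the point
E_s = -9/2, E_t = -6, F_s = -27/8, F_t = -1/2, G_s = -1, G_t = 0
EG - F^2 = 53/16;  g^inv = (16/53) * [[17/16, -3/8], [-3/8, 13/4]]
first-kind symbols [ij,l] = (1/2)(d_i g_jl + d_j g_il - d_l g_ij): [ss,s] = E_s/2 = -9/4, [ss,t] = F_s - E_t/2 = -3/8, [st,s] = E_t/2 = -3, [st,t] = G_s/2 = -1/2, [tt,s] = F_t - G_s/2 = 0, [tt,t] = G_t/2 = 0
Gamma^s_ij = (G*[ij,s] - F*[ij,t])/(EG - F^2), Gamma^t_ij = (E*[ij,t] - F*[ij,s])/(EG - F^2)
Gamma_sss = -36/53, Gamma_sst = -48/53, Gamma_stt = 0, Gamma_tss = -6/53, Gamma_tst = -8/53, Gamma_ttt = 0
d^2s/dtau^2 = -(Gamma_sss*(2)^2 + 2*Gamma_sst*(2)*(1) + Gamma_stt*(1)^2) = 336/53
d^2t/dtau^2 = -(Gamma_tss*(2)^2 + 2*Gamma_tst*(2)*(1) + Gamma_ttt*(1)^2) = 56/53

Answer: Gamma_sss = -36/53, Gamma_sst = -48/53, Gamma_stt = 0, Gamma_tss = -6/53, Gamma_tst = -8/53, Gamma_ttt = 0; accelerations (d^2s/dtau^2, d^2t/dtau^2) = (336/53, 56/53)


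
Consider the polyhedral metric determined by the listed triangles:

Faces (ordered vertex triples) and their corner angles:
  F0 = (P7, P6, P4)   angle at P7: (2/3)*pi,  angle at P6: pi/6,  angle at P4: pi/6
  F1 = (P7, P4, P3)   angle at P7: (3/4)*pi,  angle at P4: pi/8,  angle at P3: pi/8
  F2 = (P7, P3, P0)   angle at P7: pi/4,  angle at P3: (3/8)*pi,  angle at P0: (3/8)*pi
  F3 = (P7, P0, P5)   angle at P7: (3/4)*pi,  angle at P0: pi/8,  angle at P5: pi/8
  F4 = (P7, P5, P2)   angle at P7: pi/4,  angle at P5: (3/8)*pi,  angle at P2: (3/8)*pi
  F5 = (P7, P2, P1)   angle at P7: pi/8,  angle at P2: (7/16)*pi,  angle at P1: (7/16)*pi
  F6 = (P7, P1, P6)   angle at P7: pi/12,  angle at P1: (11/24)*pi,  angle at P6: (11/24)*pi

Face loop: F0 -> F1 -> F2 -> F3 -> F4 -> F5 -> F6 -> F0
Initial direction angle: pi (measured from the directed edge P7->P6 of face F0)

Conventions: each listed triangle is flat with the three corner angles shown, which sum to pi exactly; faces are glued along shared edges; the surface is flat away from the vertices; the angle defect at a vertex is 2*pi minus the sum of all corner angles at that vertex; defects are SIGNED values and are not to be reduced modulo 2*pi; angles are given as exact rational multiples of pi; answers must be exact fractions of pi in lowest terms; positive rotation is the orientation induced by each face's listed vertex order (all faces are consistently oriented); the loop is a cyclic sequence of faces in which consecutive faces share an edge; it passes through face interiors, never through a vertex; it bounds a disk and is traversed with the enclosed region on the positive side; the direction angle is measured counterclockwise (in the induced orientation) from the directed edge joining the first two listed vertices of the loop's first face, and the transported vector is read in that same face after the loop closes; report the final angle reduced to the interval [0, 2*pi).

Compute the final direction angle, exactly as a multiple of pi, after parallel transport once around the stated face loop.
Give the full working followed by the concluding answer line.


enclosed vertex P7: corner angles sum to (23/8)*pi, defect = 2*pi - (23/8)*pi = (-7/8)*pi
summing the enclosed defects onto the initial angle, mod 2*pi in the induced orientation:
final angle = pi - (7/8)*pi = pi/8 (mod 2*pi)

Answer: final direction angle = pi/8


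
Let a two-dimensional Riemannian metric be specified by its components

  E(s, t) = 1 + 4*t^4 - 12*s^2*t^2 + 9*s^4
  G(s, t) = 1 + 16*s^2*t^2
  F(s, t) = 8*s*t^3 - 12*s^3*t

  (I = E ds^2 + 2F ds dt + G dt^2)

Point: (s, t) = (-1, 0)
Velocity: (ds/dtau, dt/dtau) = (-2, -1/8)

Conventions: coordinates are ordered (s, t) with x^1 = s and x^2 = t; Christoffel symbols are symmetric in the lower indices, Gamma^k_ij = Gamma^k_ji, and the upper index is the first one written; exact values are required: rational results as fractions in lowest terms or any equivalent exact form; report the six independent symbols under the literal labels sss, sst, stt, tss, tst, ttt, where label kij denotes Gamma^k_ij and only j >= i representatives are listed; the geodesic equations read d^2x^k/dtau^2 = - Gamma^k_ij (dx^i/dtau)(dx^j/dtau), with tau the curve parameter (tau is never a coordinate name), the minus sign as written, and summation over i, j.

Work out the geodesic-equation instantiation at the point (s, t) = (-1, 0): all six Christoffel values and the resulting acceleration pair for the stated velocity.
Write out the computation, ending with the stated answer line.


E = 10, F = 0, G = 1 at the point
E_s = -36, E_t = 0, F_s = 0, F_t = 12, G_s = 0, G_t = 0
EG - F^2 = 10;  g^inv = (1/10) * [[1, 0], [0, 10]]
first-kind symbols [ij,l] = (1/2)(d_i g_jl + d_j g_il - d_l g_ij): [ss,s] = E_s/2 = -18, [ss,t] = F_s - E_t/2 = 0, [st,s] = E_t/2 = 0, [st,t] = G_s/2 = 0, [tt,s] = F_t - G_s/2 = 12, [tt,t] = G_t/2 = 0
Gamma^s_ij = (G*[ij,s] - F*[ij,t])/(EG - F^2), Gamma^t_ij = (E*[ij,t] - F*[ij,s])/(EG - F^2)
Gamma_sss = -9/5, Gamma_sst = 0, Gamma_stt = 6/5, Gamma_tss = 0, Gamma_tst = 0, Gamma_ttt = 0
d^2s/dtau^2 = -(Gamma_sss*(-2)^2 + 2*Gamma_sst*(-2)*(-1/8) + Gamma_stt*(-1/8)^2) = 1149/160
d^2t/dtau^2 = -(Gamma_tss*(-2)^2 + 2*Gamma_tst*(-2)*(-1/8) + Gamma_ttt*(-1/8)^2) = 0

Answer: Gamma_sss = -9/5, Gamma_sst = 0, Gamma_stt = 6/5, Gamma_tss = 0, Gamma_tst = 0, Gamma_ttt = 0; accelerations (d^2s/dtau^2, d^2t/dtau^2) = (1149/160, 0)


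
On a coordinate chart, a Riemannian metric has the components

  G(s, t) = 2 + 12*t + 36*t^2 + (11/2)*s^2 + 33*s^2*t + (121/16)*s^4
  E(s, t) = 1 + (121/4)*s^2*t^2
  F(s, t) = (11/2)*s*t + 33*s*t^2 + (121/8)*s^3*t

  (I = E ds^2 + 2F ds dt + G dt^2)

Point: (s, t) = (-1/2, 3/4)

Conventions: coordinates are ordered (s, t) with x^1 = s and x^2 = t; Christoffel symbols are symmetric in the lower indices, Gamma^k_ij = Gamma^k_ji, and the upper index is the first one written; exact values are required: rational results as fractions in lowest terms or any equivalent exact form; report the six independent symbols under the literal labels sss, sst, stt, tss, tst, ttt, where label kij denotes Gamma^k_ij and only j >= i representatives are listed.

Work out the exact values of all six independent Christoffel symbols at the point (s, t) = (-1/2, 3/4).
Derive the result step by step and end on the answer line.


E = 1345/256, F = -3267/256, G = 10057/256 at the point
E_s = -1089/64, E_t = 363/32, F_s = 3993/128, F_t = -1881/64, G_s = -1089/32, G_t = 297/4
EG - F^2 = 5573/128;  g^inv = (128/5573) * [[10057/256, 3267/256], [3267/256, 1345/256]]
first-kind symbols [ij,l] = (1/2)(d_i g_jl + d_j g_il - d_l g_ij): [ss,s] = E_s/2 = -1089/128, [ss,t] = F_s - E_t/2 = 3267/128, [st,s] = E_t/2 = 363/64, [st,t] = G_s/2 = -1089/64, [tt,s] = F_t - G_s/2 = -99/8, [tt,t] = G_t/2 = 297/8
Gamma^s_ij = (G*[ij,s] - F*[ij,t])/(EG - F^2), Gamma^t_ij = (E*[ij,t] - F*[ij,s])/(EG - F^2)

Answer: Gamma_sss = -1089/5573, Gamma_sst = 726/5573, Gamma_stt = -1584/5573, Gamma_tss = 3267/5573, Gamma_tst = -2178/5573, Gamma_ttt = 4752/5573


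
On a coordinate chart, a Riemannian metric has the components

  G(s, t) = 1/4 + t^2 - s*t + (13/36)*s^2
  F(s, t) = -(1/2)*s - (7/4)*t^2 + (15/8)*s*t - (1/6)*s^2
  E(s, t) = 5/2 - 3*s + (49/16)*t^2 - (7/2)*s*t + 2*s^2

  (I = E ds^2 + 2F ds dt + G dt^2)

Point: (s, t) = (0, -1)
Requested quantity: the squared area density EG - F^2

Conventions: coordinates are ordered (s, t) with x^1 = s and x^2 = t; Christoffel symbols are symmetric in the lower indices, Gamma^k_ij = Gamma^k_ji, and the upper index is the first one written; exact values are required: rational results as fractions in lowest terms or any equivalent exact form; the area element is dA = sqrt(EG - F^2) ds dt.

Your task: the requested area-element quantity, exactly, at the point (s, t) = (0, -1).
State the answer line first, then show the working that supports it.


Answer: EG - F^2 = 249/64

E = 89/16, F = -7/4, G = 5/4; EG - F^2 = 249/64


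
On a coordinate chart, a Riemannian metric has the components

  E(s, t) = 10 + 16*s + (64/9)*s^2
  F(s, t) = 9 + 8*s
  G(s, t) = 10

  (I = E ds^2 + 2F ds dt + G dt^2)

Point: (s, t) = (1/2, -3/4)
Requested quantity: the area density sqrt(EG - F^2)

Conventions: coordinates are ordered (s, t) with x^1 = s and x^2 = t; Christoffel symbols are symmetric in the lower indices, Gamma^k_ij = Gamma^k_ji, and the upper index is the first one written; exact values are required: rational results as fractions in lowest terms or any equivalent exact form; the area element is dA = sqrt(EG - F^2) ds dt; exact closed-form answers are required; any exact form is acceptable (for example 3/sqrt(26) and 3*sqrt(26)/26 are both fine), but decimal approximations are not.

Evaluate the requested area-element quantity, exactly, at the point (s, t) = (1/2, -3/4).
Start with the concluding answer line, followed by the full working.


Answer: sqrt(EG - F^2) = sqrt(259)/3

E = 178/9, F = 13, G = 10; EG - F^2 = 259/9


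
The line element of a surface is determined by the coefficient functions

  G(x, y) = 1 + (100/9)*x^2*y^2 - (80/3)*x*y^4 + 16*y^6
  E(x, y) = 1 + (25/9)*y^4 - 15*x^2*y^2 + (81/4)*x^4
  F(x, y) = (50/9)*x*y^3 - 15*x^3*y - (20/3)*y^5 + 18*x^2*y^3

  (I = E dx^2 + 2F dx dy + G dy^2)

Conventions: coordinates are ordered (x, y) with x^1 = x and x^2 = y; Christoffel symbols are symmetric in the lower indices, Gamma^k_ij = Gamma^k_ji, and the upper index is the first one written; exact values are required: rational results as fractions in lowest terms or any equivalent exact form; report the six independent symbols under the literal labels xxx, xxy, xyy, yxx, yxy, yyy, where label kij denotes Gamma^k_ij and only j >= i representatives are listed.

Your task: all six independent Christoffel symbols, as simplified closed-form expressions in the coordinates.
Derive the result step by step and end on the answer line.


E = 1 + (25/9)*y^4 - 15*x^2*y^2 + (81/4)*x^4; F = (50/9)*x*y^3 - 15*x^3*y - (20/3)*y^5 + 18*x^2*y^3; G = 1 + (100/9)*x^2*y^2 - (80/3)*x*y^4 + 16*y^6
Gamma^k_ij = (1/2) g^{kl} (d_i g_jl + d_j g_il - d_l g_ij), with g^inv = (1/(EG-F^2)) [[G, -F], [-F, E]]
first partials: E_x = -30*x*y^2 + 81*x^3, E_y = (100/9)*y^3 - 30*x^2*y, F_x = (50/9)*y^3 - 45*x^2*y + 36*x*y^3, F_y = (50/3)*x*y^2 - 15*x^3 - (100/3)*y^4 + 54*x^2*y^2, G_x = (200/9)*x*y^2 - (80/3)*y^4, G_y = (200/9)*x^2*y - (320/3)*x*y^3 + 96*y^5
D = EG - F^2 = 1 + (25/9)*y^4 - (35/9)*x^2*y^2 + (81/4)*x^4 - (80/3)*x*y^4 + 16*y^6
expanded: Gamma^x_xx = (G E_x - 2F F_x + F E_y)/(2D), Gamma^x_xy = (G E_y - F G_x)/(2D), Gamma^x_yy = (2G F_y - G G_x - F G_y)/(2D), Gamma^y_xx = (2E F_x - E E_y - F E_x)/(2D), Gamma^y_xy = (E G_x - F E_y)/(2D), Gamma^y_yy = (E G_y - 2F F_y + F G_x)/(2D); substitute and cancel common factors

Answer: Gamma_xxx = (1458*x^3 - 540*x*y^2)/(729*x^4 - 140*x^2*y^2 - 960*x*y^4 + 576*y^6 + 100*y^4 + 36), Gamma_xxy = (-540*x^2*y + 200*y^3)/(729*x^4 - 140*x^2*y^2 - 960*x*y^4 + 576*y^6 + 100*y^4 + 36), Gamma_xyy = (-540*x^3 + 1944*x^2*y^2 + 200*x*y^2 - 720*y^4)/(729*x^4 - 140*x^2*y^2 - 960*x*y^4 + 576*y^6 + 100*y^4 + 36), Gamma_yxx = (-1080*x^2*y + 1296*x*y^3)/(729*x^4 - 140*x^2*y^2 - 960*x*y^4 + 576*y^6 + 100*y^4 + 36), Gamma_yxy = (400*x*y^2 - 480*y^4)/(729*x^4 - 140*x^2*y^2 - 960*x*y^4 + 576*y^6 + 100*y^4 + 36), Gamma_yyy = (400*x^2*y - 1920*x*y^3 + 1728*y^5)/(729*x^4 - 140*x^2*y^2 - 960*x*y^4 + 576*y^6 + 100*y^4 + 36)


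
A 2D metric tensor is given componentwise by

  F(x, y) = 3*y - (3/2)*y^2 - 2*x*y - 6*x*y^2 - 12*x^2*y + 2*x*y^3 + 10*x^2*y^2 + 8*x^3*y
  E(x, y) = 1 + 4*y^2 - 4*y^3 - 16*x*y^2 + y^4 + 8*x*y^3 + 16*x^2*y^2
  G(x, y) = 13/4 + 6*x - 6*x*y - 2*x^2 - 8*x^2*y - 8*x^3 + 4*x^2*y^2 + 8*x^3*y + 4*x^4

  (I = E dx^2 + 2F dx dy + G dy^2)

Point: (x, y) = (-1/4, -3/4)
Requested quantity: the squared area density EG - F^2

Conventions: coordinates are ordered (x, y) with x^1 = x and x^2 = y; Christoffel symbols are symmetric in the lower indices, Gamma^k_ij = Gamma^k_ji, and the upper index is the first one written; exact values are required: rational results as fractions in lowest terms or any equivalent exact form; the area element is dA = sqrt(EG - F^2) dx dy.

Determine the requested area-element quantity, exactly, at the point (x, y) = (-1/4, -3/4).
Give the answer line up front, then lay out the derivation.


Answer: EG - F^2 = 2345/256

E = 2281/256, F = -45/32, G = 5/4; EG - F^2 = 2345/256


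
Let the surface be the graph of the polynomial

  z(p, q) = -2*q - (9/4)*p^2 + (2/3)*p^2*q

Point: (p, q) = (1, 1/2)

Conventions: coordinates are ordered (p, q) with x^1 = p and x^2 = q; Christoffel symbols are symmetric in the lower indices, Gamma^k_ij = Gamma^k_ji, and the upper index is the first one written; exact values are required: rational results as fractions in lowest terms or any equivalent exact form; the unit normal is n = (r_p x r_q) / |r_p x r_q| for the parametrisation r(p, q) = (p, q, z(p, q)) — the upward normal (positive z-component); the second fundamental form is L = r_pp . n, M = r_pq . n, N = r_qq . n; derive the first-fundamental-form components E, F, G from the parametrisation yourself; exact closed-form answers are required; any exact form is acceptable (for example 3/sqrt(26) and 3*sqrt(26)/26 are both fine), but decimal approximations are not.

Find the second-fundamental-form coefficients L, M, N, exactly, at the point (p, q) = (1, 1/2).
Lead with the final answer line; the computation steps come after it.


Answer: L = -23*sqrt(629)/629, M = 8*sqrt(629)/629, N = 0

z_p = -23/6, z_q = -4/3, z_pp = -23/6, z_pq = 4/3, z_qq = 0
E = 565/36, F = 46/9, G = 25/9; answer radicand W^2 = 629/36
unnormalised second-form numerators: l = -23/6, m = 4/3, n = 0; L = l/sqrt(629/36), and similarly M = m/sqrt(W^2), N = n/sqrt(W^2)


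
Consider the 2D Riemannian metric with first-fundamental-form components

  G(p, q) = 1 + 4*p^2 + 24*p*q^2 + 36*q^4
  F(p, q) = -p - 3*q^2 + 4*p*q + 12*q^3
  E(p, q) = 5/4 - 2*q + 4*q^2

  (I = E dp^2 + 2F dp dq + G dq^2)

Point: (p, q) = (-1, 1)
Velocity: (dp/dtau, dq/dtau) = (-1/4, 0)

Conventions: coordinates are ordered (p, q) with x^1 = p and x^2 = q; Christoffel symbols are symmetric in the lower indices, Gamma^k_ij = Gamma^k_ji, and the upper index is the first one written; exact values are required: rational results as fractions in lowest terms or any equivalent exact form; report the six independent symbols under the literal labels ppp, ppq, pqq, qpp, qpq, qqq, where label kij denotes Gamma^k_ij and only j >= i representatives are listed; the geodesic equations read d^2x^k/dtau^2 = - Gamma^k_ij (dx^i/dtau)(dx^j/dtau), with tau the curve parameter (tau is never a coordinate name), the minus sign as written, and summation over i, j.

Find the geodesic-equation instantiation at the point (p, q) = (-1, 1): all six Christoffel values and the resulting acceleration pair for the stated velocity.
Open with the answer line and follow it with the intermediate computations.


Answer: Gamma_ppp = 0, Gamma_ppq = 12/77, Gamma_pqq = 72/77, Gamma_qpp = 0, Gamma_qpq = 32/77, Gamma_qqq = 192/77; accelerations (d^2p/dtau^2, d^2q/dtau^2) = (0, 0)

E = 13/4, F = 6, G = 17 at the point
E_p = 0, E_q = 6, F_p = 3, F_q = 26, G_p = 16, G_q = 96
EG - F^2 = 77/4;  g^inv = (4/77) * [[17, -6], [-6, 13/4]]
first-kind symbols [ij,l] = (1/2)(d_i g_jl + d_j g_il - d_l g_ij): [pp,p] = E_p/2 = 0, [pp,q] = F_p - E_q/2 = 0, [pq,p] = E_q/2 = 3, [pq,q] = G_p/2 = 8, [qq,p] = F_q - G_p/2 = 18, [qq,q] = G_q/2 = 48
Gamma^p_ij = (G*[ij,p] - F*[ij,q])/(EG - F^2), Gamma^q_ij = (E*[ij,q] - F*[ij,p])/(EG - F^2)
Gamma_ppp = 0, Gamma_ppq = 12/77, Gamma_pqq = 72/77, Gamma_qpp = 0, Gamma_qpq = 32/77, Gamma_qqq = 192/77
d^2p/dtau^2 = -(Gamma_ppp*(-1/4)^2 + 2*Gamma_ppq*(-1/4)*(0) + Gamma_pqq*(0)^2) = 0
d^2q/dtau^2 = -(Gamma_qpp*(-1/4)^2 + 2*Gamma_qpq*(-1/4)*(0) + Gamma_qqq*(0)^2) = 0


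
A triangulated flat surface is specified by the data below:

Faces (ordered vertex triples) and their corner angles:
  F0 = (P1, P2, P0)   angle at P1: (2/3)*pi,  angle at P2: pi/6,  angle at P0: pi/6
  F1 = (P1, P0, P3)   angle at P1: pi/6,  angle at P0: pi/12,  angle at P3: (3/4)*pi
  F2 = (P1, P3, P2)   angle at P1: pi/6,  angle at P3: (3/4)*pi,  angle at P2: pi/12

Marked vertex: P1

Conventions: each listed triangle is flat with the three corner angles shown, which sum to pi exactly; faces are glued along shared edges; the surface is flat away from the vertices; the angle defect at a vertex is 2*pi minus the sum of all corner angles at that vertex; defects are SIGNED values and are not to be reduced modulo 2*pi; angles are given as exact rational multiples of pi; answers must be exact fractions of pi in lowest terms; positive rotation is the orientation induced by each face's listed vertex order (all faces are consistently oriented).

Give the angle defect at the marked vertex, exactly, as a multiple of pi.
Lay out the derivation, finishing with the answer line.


Sum of corner angles at P1: pi
defect = 2*pi - pi

Answer: defect(P1) = pi


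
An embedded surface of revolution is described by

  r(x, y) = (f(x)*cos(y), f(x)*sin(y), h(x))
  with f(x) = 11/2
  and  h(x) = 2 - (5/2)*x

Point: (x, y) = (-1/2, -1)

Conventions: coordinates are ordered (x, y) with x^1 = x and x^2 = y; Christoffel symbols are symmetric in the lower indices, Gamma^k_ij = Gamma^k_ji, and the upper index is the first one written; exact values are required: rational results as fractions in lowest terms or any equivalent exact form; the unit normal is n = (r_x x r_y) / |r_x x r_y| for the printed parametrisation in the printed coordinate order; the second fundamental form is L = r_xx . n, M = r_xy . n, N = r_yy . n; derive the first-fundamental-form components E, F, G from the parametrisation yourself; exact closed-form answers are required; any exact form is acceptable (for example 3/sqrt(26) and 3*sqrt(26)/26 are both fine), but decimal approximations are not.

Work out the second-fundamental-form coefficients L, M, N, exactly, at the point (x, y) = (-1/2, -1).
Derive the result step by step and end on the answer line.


f = 11/2, f' = 0, f'' = 0, h' = -5/2, h'' = 0
E = 25/4, F = 0, G = 121/4; answer radicand W^2 = 25/4
unnormalised second-form numerators: l = 0, m = 0, n = -55/4; L = l/sqrt(25/4), and similarly M = m/sqrt(W^2), N = n/sqrt(W^2)

Answer: L = 0, M = 0, N = -11/2


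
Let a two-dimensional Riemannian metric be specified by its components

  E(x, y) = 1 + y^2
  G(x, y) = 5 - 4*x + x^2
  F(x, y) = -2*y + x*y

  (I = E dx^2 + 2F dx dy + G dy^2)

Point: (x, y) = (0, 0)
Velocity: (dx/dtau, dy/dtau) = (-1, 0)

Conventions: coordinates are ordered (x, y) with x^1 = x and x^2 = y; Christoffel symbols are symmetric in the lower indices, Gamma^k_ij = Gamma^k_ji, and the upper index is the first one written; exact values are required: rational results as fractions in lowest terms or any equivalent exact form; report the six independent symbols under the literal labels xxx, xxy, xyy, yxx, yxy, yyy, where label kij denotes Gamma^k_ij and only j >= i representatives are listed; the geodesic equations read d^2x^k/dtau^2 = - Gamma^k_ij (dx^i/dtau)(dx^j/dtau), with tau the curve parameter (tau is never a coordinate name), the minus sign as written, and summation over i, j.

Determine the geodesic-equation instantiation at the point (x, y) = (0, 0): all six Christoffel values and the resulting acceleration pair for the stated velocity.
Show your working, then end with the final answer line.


E = 1, F = 0, G = 5 at the point
E_x = 0, E_y = 0, F_x = 0, F_y = -2, G_x = -4, G_y = 0
EG - F^2 = 5;  g^inv = (1/5) * [[5, 0], [0, 1]]
first-kind symbols [ij,l] = (1/2)(d_i g_jl + d_j g_il - d_l g_ij): [xx,x] = E_x/2 = 0, [xx,y] = F_x - E_y/2 = 0, [xy,x] = E_y/2 = 0, [xy,y] = G_x/2 = -2, [yy,x] = F_y - G_x/2 = 0, [yy,y] = G_y/2 = 0
Gamma^x_ij = (G*[ij,x] - F*[ij,y])/(EG - F^2), Gamma^y_ij = (E*[ij,y] - F*[ij,x])/(EG - F^2)
Gamma_xxx = 0, Gamma_xxy = 0, Gamma_xyy = 0, Gamma_yxx = 0, Gamma_yxy = -2/5, Gamma_yyy = 0
d^2x/dtau^2 = -(Gamma_xxx*(-1)^2 + 2*Gamma_xxy*(-1)*(0) + Gamma_xyy*(0)^2) = 0
d^2y/dtau^2 = -(Gamma_yxx*(-1)^2 + 2*Gamma_yxy*(-1)*(0) + Gamma_yyy*(0)^2) = 0

Answer: Gamma_xxx = 0, Gamma_xxy = 0, Gamma_xyy = 0, Gamma_yxx = 0, Gamma_yxy = -2/5, Gamma_yyy = 0; accelerations (d^2x/dtau^2, d^2y/dtau^2) = (0, 0)


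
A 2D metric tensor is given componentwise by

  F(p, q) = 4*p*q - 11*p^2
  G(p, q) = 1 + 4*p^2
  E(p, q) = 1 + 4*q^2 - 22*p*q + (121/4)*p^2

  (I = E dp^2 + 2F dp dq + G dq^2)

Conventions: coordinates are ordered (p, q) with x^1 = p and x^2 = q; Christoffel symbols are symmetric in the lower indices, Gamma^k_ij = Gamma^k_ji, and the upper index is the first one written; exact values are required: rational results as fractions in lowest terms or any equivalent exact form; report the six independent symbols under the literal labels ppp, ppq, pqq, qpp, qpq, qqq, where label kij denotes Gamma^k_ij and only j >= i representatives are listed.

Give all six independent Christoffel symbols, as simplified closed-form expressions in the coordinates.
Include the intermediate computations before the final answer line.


E = 1 + 4*q^2 - 22*p*q + (121/4)*p^2; F = 4*p*q - 11*p^2; G = 1 + 4*p^2
Gamma^k_ij = (1/2) g^{kl} (d_i g_jl + d_j g_il - d_l g_ij), with g^inv = (1/(EG-F^2)) [[G, -F], [-F, E]]
first partials: E_p = -22*q + (121/2)*p, E_q = 8*q - 22*p, F_p = 4*q - 22*p, F_q = 4*p, G_p = 8*p, G_q = 0
D = EG - F^2 = 1 + 4*q^2 - 22*p*q + (137/4)*p^2
expanded: Gamma^p_pp = (G E_p - 2F F_p + F E_q)/(2D), Gamma^p_pq = (G E_q - F G_p)/(2D), Gamma^p_qq = (2G F_q - G G_p - F G_q)/(2D), Gamma^q_pp = (2E F_p - E E_q - F E_p)/(2D), Gamma^q_pq = (E G_p - F E_q)/(2D), Gamma^q_qq = (E G_q - 2F F_q + F G_p)/(2D); substitute and cancel common factors

Answer: Gamma_ppp = (121*p - 44*q)/(137*p^2 - 88*p*q + 16*q^2 + 4), Gamma_ppq = (-44*p + 16*q)/(137*p^2 - 88*p*q + 16*q^2 + 4), Gamma_pqq = 0, Gamma_qpp = -44*p/(137*p^2 - 88*p*q + 16*q^2 + 4), Gamma_qpq = 16*p/(137*p^2 - 88*p*q + 16*q^2 + 4), Gamma_qqq = 0


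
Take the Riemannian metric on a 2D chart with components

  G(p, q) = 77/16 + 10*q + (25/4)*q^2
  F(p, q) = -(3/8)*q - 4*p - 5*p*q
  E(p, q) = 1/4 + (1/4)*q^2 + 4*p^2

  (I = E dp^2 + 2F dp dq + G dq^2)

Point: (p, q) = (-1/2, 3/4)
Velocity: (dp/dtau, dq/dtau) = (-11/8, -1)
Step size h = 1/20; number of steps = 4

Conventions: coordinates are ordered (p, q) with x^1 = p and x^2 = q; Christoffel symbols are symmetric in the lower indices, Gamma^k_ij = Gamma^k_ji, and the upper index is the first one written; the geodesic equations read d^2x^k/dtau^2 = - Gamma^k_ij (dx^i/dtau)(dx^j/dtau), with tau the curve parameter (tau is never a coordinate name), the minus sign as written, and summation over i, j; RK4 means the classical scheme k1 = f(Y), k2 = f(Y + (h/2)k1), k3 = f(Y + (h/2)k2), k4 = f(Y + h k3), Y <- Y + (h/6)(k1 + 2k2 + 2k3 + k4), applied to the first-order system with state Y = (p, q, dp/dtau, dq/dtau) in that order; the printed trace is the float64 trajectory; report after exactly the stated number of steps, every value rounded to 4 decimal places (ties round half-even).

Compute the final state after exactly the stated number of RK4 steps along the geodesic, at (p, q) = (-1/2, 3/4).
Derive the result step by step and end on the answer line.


f(Y) = (dp/dtau, dq/dtau, -Gamma^p_ij Y'^i Y'^j, -Gamma^q_ij Y'^i Y'^j) with the Gammas evaluated at the stage position; h = 0.050000; intermediate values shown to 6 dp
step 0: p = -0.5000, q = 0.7500, dp/dtau = -1.3750, dq/dtau = -1.0000
step 1:
  k1: at (p, q) = (-0.500000, 0.750000), (dp/dtau, dq/dtau) = (-1.375000, -1.000000); Gamma_ppp = -0.344204, Gamma_ppq = 0.326274, Gamma_pqq = -0.129694, Gamma_qpp = -0.423330, Gamma_qpq = -0.074080, Gamma_qqq = 0.641490; k1 = (-1.375000, -1.000000, -0.116800, 0.362588)
  k2: at (p, q) = (-0.534375, 0.725000), (dp/dtau, dq/dtau) = (-1.377920, -0.990935); Gamma_ppp = -0.349701, Gamma_ppq = 0.311738, Gamma_pqq = -0.111299, Gamma_qpp = -0.421982, Gamma_qpq = -0.077240, Gamma_qqq = 0.648600; k2 = (-1.377920, -0.990935, -0.078058, 0.375239)
  k3: at (p, q) = (-0.534448, 0.725227), (dp/dtau, dq/dtau) = (-1.376951, -0.990619); Gamma_ppp = -0.349614, Gamma_ppq = 0.311768, Gamma_pqq = -0.111258, Gamma_qpp = -0.421937, Gamma_qpq = -0.077248, Gamma_qqq = 0.648507; k3 = (-1.376951, -0.990619, -0.078477, 0.374331)
  k4: at (p, q) = (-0.568848, 0.700469), (dp/dtau, dq/dtau) = (-1.378924, -0.981283); Gamma_ppp = -0.355486, Gamma_ppq = 0.297150, Gamma_pqq = -0.092018, Gamma_qpp = -0.420171, Gamma_qpq = -0.079959, Gamma_qqq = 0.654837; k4 = (-1.378924, -0.981283, -0.039619, 0.384759)
  Y <- Y + (h/6)(k1 + 2k2 + 2k3 + k4): p = -0.5689, q = 0.7005, dp/dtau = -1.3789, dq/dtau = -0.9813
step 2:
  k1: at (p, q) = (-0.568864, 0.700463), (dp/dtau, dq/dtau) = (-1.378912, -0.981279); Gamma_ppp = -0.355486, Gamma_ppq = 0.297145, Gamma_pqq = -0.092009, Gamma_qpp = -0.420169, Gamma_qpq = -0.079960, Gamma_qqq = 0.654838; k1 = (-1.378912, -0.981279, -0.039614, 0.384748)
  k2: at (p, q) = (-0.603337, 0.675931), (dp/dtau, dq/dtau) = (-1.379903, -0.971661); Gamma_ppp = -0.361715, Gamma_ppq = 0.282477, Gamma_pqq = -0.071953, Gamma_qpp = -0.417944, Gamma_qpq = -0.082212, Gamma_qqq = 0.660323; k2 = (-1.379903, -0.971661, -0.000804, 0.392854)
  k3: at (p, q) = (-0.603361, 0.676172), (dp/dtau, dq/dtau) = (-1.378933, -0.971458); Gamma_ppp = -0.361620, Gamma_ppq = 0.282530, Gamma_pqq = -0.071959, Gamma_qpp = -0.417910, Gamma_qpq = -0.082219, Gamma_qqq = 0.660230; k3 = (-1.378933, -0.971458, -0.001428, 0.391835)
  k4: at (p, q) = (-0.637811, 0.651891), (dp/dtau, dq/dtau) = (-1.378984, -0.961688); Gamma_ppp = -0.368172, Gamma_ppq = 0.267901, Gamma_pqq = -0.051225, Gamma_qpp = -0.415211, Gamma_qpq = -0.083999, Gamma_qqq = 0.664810; k4 = (-1.378984, -0.961688, 0.036936, 0.397511)
  Y <- Y + (h/6)(k1 + 2k2 + 2k3 + k4): p = -0.6378, q = 0.6519, dp/dtau = -1.3790, dq/dtau = -0.9617
step 3:
  k1: at (p, q) = (-0.637827, 0.651887), (dp/dtau, dq/dtau) = (-1.378972, -0.961682); Gamma_ppp = -0.368172, Gamma_ppq = 0.267896, Gamma_pqq = -0.051216, Gamma_qpp = -0.415209, Gamma_qpq = -0.084000, Gamma_qqq = 0.664809; k1 = (-1.378972, -0.961682, 0.036939, 0.397500)
  k2: at (p, q) = (-0.672301, 0.627845), (dp/dtau, dq/dtau) = (-1.378048, -0.951745); Gamma_ppp = -0.375020, Gamma_ppq = 0.253338, Gamma_pqq = -0.029849, Gamma_qpp = -0.411999, Gamma_qpq = -0.085307, Gamma_qqq = 0.668426; k2 = (-1.378048, -0.951745, 0.074675, 0.400690)
  k3: at (p, q) = (-0.672278, 0.628093), (dp/dtau, dq/dtau) = (-1.377105, -0.951665); Gamma_ppp = -0.374916, Gamma_ppq = 0.253411, Gamma_pqq = -0.029902, Gamma_qpp = -0.411979, Gamma_qpq = -0.085314, Gamma_qqq = 0.668341; k3 = (-1.377105, -0.951665, 0.073869, 0.399607)
  k4: at (p, q) = (-0.706682, 0.604303), (dp/dtau, dq/dtau) = (-1.375278, -0.941702); Gamma_ppp = -0.382020, Gamma_ppq = 0.239005, Gamma_pqq = -0.008051, Gamma_qpp = -0.408252, Gamma_qpq = -0.086146, Gamma_qqq = 0.670960; k4 = (-1.375278, -0.941702, 0.110616, 0.400291)
  Y <- Y + (h/6)(k1 + 2k2 + 2k3 + k4): p = -0.7067, q = 0.6043, dp/dtau = -1.3753, dq/dtau = -0.9417
step 4:
  k1: at (p, q) = (-0.706698, 0.604302), (dp/dtau, dq/dtau) = (-1.375267, -0.941696); Gamma_ppp = -0.382019, Gamma_ppq = 0.239001, Gamma_pqq = -0.008043, Gamma_qpp = -0.408250, Gamma_qpq = -0.086147, Gamma_qqq = 0.670958; k1 = (-1.375267, -0.941696, 0.110614, 0.400281)
  k2: at (p, q) = (-0.741080, 0.580759), (dp/dtau, dq/dtau) = (-1.372501, -0.931689); Gamma_ppp = -0.389339, Gamma_ppq = 0.224783, Gamma_pqq = 0.014235, Gamma_qpp = -0.403974, Gamma_qpq = -0.086509, Gamma_qqq = 0.672529; k2 = (-1.372501, -0.931689, 0.146185, 0.398450)
  k3: at (p, q) = (-0.741011, 0.581009), (dp/dtau, dq/dtau) = (-1.371612, -0.931735); Gamma_ppp = -0.389231, Gamma_ppq = 0.224870, Gamma_pqq = 0.014138, Gamma_qpp = -0.403970, Gamma_qpq = -0.086519, Gamma_qqq = 0.672461; k3 = (-1.371612, -0.931735, 0.145236, 0.397355)
  k4: at (p, q) = (-0.775279, 0.557715), (dp/dtau, dq/dtau) = (-1.368005, -0.921828); Gamma_ppp = -0.396728, Gamma_ppq = 0.210908, Gamma_pqq = 0.036691, Gamma_qpp = -0.399149, Gamma_qpq = -0.086422, Gamma_qqq = 0.672977; k4 = (-1.368005, -0.921828, 0.179335, 0.393078)
  Y <- Y + (h/6)(k1 + 2k2 + 2k3 + k4): p = -0.7753, q = 0.5577, dp/dtau = -1.3680, dq/dtau = -0.9218

Answer: p = -0.7753, q = 0.5577, dp/dtau = -1.3680, dq/dtau = -0.9218
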